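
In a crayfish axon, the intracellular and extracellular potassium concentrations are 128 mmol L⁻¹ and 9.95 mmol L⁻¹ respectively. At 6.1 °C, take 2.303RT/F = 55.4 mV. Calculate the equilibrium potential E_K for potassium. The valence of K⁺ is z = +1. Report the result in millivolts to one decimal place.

E = (55.4/z) · log₁₀([K⁺]_out/[K⁺]_in) with z = +1.
= (55.4/1) · log₁₀(9.95/128) = 55.40 · log₁₀(0.07773)
= 55.40 · (-1.1094) = -61.46 mV

-61.5 mV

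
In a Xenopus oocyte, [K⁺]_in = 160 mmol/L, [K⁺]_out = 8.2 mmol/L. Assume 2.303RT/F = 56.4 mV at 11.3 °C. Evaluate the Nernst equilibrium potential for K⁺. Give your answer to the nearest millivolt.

-73 mV

E = (56.4/z) · log₁₀([K⁺]_out/[K⁺]_in) with z = +1.
= (56.4/1) · log₁₀(8.2/160) = 56.40 · log₁₀(0.05125)
= 56.40 · (-1.2903) = -72.77 mV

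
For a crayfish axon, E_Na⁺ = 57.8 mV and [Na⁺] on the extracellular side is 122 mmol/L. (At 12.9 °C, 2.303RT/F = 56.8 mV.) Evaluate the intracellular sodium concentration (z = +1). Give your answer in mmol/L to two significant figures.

Nernst: E = (56.8/1) · log₁₀([out]/[in]), so log₁₀([out]/[in]) = 57.8 × 1 / 56.8 = 1.0176.
[out]/[in] = 10^(1.0176) = 10.41.
[in] = 122 / 10.41 = 11.72 mmol/L.

12 mmol/L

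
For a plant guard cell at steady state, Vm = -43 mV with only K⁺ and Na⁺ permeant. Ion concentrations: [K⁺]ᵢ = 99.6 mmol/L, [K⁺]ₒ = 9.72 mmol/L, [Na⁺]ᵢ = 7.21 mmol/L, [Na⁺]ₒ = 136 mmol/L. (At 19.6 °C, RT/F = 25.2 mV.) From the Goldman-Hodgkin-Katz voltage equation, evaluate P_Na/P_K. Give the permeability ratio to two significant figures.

0.062

Let α = P_Na/P_K. GHK: Vm = 25.2·ln[(Kₒ + α·Naₒ)/(Kᵢ + α·Naᵢ)].
e^(Vm/25.2) = e^(-43.0/25.2) = 0.18153
So 0.18153·(Kᵢ + α·Naᵢ) = Kₒ + α·Naₒ → α = (0.18153·99.6 − 9.72) / (136.0 − 0.18153·7.21)
α = (18.08 − 9.72) / (136.0 − 1.309) = 8.36/134.7 = 0.06207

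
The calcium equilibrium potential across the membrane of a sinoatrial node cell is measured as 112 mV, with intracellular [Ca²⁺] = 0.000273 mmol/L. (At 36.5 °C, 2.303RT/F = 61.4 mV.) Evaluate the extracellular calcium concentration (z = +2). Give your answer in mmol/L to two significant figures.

1.2 mmol/L

Nernst: E = (61.4/2) · log₁₀([out]/[in]), so log₁₀([out]/[in]) = 112.0 × 2 / 61.4 = 3.6482.
[out]/[in] = 10^(3.6482) = 4448.
[out] = 4448 × 0.000273 = 1.214 mmol/L.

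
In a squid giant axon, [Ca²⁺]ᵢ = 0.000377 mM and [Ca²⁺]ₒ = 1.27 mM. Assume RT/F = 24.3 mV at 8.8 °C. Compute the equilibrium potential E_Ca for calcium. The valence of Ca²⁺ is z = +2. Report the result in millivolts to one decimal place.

E = (24.3/z) · ln([Ca²⁺]_out/[Ca²⁺]_in) with z = +2.
= (24.3/2) · ln(1.27/0.000377) = 12.15 · ln(3369)
= 12.15 · (8.1223) = 98.69 mV

98.7 mV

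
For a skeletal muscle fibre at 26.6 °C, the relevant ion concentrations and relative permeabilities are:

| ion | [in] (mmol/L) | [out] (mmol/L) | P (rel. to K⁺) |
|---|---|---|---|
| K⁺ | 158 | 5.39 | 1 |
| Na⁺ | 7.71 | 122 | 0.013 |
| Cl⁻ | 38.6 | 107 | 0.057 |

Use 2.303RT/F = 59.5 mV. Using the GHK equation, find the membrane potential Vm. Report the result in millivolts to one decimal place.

Vm = 59.5 · log₁₀[(Σ P·[cation]ₒ + Σ P·[anion]ᵢ) / (Σ P·[cation]ᵢ + Σ P·[anion]ₒ)]
Numerator = 1×5.39 + 0.013×122 + 0.057×38.6 = 9.176
Denominator = 1×158 + 0.013×7.71 + 0.057×107 = 164.2
Vm = 59.5 · log₁₀(0.055885) = 59.5 × (-1.2527) = -74.54 mV

-74.5 mV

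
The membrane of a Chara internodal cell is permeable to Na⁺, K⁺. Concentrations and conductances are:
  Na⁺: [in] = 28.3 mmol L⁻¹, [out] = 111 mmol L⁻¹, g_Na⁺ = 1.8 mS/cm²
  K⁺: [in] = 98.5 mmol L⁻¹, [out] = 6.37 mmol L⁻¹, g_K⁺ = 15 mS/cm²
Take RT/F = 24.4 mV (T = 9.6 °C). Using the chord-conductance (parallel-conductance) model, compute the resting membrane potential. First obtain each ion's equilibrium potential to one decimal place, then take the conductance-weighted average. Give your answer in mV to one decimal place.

E_Na⁺ = (24.4/1)·ln(111/28.3) = 33.3 mV
E_K⁺ = (24.4/1)·ln(6.37/98.5) = -66.8 mV
Vm = (Σ gᵢEᵢ)/(Σ gᵢ) = (1.8·33.3 + 15·-66.8) / (1.8 + 15)
= -942.06 / 16.8 = -56.07 mV

-56.1 mV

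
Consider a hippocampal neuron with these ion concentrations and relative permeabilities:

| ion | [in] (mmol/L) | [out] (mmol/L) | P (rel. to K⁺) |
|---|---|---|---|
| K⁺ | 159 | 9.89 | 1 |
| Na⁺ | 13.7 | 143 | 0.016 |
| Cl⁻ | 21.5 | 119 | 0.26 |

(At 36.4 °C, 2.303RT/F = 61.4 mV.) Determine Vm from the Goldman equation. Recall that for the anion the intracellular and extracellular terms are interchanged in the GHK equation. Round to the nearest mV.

-63 mV

Vm = 61.4 · log₁₀[(Σ P·[cation]ₒ + Σ P·[anion]ᵢ) / (Σ P·[cation]ᵢ + Σ P·[anion]ₒ)]
Numerator = 1×9.89 + 0.016×143 + 0.26×21.5 = 17.77
Denominator = 1×159 + 0.016×13.7 + 0.26×119 = 190.2
Vm = 61.4 · log₁₀(0.093437) = 61.4 × (-1.0295) = -63.21 mV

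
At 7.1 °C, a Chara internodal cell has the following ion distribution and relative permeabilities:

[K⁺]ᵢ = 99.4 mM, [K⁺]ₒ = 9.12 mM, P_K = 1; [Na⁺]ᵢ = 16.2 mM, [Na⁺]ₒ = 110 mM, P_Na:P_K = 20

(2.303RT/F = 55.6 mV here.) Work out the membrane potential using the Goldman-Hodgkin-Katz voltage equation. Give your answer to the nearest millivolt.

Vm = 55.6 · log₁₀[(Σ P·[cation]ₒ + Σ P·[anion]ᵢ) / (Σ P·[cation]ᵢ + Σ P·[anion]ₒ)]
Numerator = 1×9.12 + 20×110 = 2209
Denominator = 1×99.4 + 20×16.2 = 423.4
Vm = 55.6 · log₁₀(5.2176) = 55.6 × (0.7175) = 39.89 mV

40 mV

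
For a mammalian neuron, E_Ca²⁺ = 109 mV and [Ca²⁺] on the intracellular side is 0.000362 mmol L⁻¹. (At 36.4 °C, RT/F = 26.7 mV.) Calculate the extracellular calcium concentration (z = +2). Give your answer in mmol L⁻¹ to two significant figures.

Nernst: E = (26.7/2) · ln([out]/[in]), so ln([out]/[in]) = 109.0 × 2 / 26.7 = 8.1648.
[out]/[in] = e^(8.1648) = 3515.
[out] = 3515 × 0.000362 = 1.272 mmol L⁻¹.

1.3 mmol L⁻¹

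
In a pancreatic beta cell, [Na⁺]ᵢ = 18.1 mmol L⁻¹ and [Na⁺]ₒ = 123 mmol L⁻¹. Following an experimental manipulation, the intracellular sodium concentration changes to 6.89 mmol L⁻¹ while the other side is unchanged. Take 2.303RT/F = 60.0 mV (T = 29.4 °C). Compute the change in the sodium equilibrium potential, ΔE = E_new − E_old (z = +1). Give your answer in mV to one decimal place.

25.2 mV

E_old = (60.0/1)·log₁₀(123/18.1) = 49.93 mV
E_new = (60.0/1)·log₁₀(123/6.89) = 75.10 mV
ΔE = 75.10 − (49.93) = 25.17 mV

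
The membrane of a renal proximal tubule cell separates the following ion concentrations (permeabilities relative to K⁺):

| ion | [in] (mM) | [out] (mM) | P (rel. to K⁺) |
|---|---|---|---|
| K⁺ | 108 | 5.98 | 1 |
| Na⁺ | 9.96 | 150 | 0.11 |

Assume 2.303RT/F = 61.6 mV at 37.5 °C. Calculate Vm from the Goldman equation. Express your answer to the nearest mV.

-42 mV

Vm = 61.6 · log₁₀[(Σ P·[cation]ₒ + Σ P·[anion]ᵢ) / (Σ P·[cation]ᵢ + Σ P·[anion]ₒ)]
Numerator = 1×5.98 + 0.11×150 = 22.48
Denominator = 1×108 + 0.11×9.96 = 109.1
Vm = 61.6 · log₁₀(0.20606) = 61.6 × (-0.6860) = -42.26 mV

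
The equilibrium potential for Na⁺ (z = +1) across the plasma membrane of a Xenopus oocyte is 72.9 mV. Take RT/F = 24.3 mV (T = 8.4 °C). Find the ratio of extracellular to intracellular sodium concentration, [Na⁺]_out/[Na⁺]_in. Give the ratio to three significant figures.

20.1

ln([out]/[in]) = E·z/(24.3) = 72.9 × 1 / 24.3 = 3.0000
[out]/[in] = e^(3.0000) = 20.09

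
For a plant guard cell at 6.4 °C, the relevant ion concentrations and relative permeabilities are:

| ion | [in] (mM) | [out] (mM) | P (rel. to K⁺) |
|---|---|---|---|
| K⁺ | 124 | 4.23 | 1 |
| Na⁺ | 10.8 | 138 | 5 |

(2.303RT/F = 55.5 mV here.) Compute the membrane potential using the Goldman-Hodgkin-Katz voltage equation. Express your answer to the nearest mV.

33 mV

Vm = 55.5 · log₁₀[(Σ P·[cation]ₒ + Σ P·[anion]ᵢ) / (Σ P·[cation]ᵢ + Σ P·[anion]ₒ)]
Numerator = 1×4.23 + 5×138 = 694.2
Denominator = 1×124 + 5×10.8 = 178
Vm = 55.5 · log₁₀(3.9002) = 55.5 × (0.5911) = 32.81 mV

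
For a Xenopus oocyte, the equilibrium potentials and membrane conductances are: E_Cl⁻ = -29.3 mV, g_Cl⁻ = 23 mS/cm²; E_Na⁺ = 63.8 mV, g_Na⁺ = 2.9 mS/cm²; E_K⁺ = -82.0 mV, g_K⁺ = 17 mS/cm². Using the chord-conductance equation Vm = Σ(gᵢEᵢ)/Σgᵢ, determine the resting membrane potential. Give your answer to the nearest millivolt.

-44 mV

Σ gᵢEᵢ = 23·(-29.3) + 2.9·(63.8) + 17·(-82.0) = -1882.88
Σ gᵢ = 23 + 2.9 + 17 = 42.9
Vm = -1882.88 / 42.9 = -43.89 mV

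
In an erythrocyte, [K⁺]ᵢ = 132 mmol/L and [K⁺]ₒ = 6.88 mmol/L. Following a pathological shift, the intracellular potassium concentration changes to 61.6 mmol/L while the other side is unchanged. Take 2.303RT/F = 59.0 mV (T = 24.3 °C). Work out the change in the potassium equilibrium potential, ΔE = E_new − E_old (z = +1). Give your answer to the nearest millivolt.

20 mV

E_old = (59.0/1)·log₁₀(6.88/132) = -75.70 mV
E_new = (59.0/1)·log₁₀(6.88/61.6) = -56.17 mV
ΔE = -56.17 − (-75.70) = 19.53 mV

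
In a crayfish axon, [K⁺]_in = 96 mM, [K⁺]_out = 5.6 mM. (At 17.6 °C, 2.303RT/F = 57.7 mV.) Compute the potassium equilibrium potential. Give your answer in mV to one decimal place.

-71.2 mV

E = (57.7/z) · log₁₀([K⁺]_out/[K⁺]_in) with z = +1.
= (57.7/1) · log₁₀(5.6/96) = 57.70 · log₁₀(0.05833)
= 57.70 · (-1.2341) = -71.21 mV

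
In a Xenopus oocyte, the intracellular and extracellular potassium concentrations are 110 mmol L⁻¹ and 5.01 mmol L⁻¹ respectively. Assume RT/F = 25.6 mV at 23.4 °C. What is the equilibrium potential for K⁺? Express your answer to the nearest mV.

-79 mV

E = (25.6/z) · ln([K⁺]_out/[K⁺]_in) with z = +1.
= (25.6/1) · ln(5.01/110) = 25.60 · ln(0.04555)
= 25.60 · (-3.0890) = -79.08 mV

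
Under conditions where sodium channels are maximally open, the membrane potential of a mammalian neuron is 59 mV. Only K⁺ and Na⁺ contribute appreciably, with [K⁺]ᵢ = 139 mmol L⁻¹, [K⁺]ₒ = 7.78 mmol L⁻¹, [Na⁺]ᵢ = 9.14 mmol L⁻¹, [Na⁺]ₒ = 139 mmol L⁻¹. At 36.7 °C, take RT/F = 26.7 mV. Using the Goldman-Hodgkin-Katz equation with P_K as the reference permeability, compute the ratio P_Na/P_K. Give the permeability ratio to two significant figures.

23

Let α = P_Na/P_K. GHK: Vm = 26.7·ln[(Kₒ + α·Naₒ)/(Kᵢ + α·Naᵢ)].
e^(Vm/26.7) = e^(59.0/26.7) = 9.1133
So 9.1133·(Kᵢ + α·Naᵢ) = Kₒ + α·Naₒ → α = (9.1133·139.0 − 7.78) / (139.0 − 9.1133·9.14)
α = (1267 − 7.78) / (139.0 − 83.3) = 1259/55.7 = 22.6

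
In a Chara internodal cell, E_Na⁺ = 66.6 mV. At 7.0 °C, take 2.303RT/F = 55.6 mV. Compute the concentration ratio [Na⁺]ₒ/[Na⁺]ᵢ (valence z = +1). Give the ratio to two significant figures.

16

log₁₀([out]/[in]) = E·z/(55.6) = 66.6 × 1 / 55.6 = 1.1978
[out]/[in] = 10^(1.1978) = 15.77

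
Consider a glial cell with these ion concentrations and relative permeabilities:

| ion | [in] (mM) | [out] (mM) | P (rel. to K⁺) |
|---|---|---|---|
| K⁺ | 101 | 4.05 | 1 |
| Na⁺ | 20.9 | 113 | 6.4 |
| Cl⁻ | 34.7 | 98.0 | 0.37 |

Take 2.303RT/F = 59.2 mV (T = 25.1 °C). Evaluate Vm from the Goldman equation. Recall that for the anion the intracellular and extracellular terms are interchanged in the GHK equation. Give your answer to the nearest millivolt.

Vm = 59.2 · log₁₀[(Σ P·[cation]ₒ + Σ P·[anion]ᵢ) / (Σ P·[cation]ᵢ + Σ P·[anion]ₒ)]
Numerator = 1×4.05 + 6.4×113 + 0.37×34.7 = 740.1
Denominator = 1×101 + 6.4×20.9 + 0.37×98.0 = 271
Vm = 59.2 · log₁₀(2.7308) = 59.2 × (0.4363) = 25.83 mV

26 mV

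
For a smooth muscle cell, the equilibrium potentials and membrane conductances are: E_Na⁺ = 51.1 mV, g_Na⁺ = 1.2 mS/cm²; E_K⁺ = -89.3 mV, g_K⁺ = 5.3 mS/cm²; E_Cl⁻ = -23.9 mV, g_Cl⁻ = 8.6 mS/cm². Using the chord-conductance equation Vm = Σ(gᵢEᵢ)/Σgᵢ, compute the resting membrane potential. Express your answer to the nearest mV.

Σ gᵢEᵢ = 1.2·(51.1) + 5.3·(-89.3) + 8.6·(-23.9) = -617.51
Σ gᵢ = 1.2 + 5.3 + 8.6 = 15.1
Vm = -617.51 / 15.1 = -40.89 mV

-41 mV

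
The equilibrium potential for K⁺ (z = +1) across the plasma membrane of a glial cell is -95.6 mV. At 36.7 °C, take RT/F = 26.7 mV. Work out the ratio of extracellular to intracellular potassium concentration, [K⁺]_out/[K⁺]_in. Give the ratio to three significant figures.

0.0279

ln([out]/[in]) = E·z/(26.7) = -95.6 × 1 / 26.7 = -3.5805
[out]/[in] = e^(-3.5805) = 0.02786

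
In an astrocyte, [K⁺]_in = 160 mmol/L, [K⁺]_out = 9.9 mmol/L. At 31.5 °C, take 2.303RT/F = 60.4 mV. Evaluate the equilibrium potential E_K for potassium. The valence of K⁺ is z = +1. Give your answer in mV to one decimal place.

-73.0 mV

E = (60.4/z) · log₁₀([K⁺]_out/[K⁺]_in) with z = +1.
= (60.4/1) · log₁₀(9.9/160) = 60.40 · log₁₀(0.06187)
= 60.40 · (-1.2085) = -72.99 mV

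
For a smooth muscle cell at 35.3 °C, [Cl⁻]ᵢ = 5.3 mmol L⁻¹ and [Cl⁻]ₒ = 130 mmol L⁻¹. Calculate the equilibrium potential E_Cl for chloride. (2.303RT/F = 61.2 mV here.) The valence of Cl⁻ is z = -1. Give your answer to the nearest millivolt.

-85 mV

E = (61.2/z) · log₁₀([Cl⁻]_out/[Cl⁻]_in) with z = -1.
For an anion, dividing by z = -1 reverses the sign.
= (61.2/-1) · log₁₀(130/5.3) = -61.20 · log₁₀(24.53)
= -61.20 · (1.3897) = -85.05 mV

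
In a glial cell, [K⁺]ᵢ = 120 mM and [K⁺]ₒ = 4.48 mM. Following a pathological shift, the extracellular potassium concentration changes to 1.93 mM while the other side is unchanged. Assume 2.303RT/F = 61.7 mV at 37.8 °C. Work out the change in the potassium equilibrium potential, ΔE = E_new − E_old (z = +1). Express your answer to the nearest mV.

E_old = (61.7/1)·log₁₀(4.48/120) = -88.10 mV
E_new = (61.7/1)·log₁₀(1.93/120) = -110.67 mV
ΔE = -110.67 − (-88.10) = -22.56 mV

-23 mV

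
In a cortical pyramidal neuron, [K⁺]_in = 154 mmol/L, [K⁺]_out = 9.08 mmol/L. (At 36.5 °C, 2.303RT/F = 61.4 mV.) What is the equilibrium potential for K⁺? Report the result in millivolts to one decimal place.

-75.5 mV

E = (61.4/z) · log₁₀([K⁺]_out/[K⁺]_in) with z = +1.
= (61.4/1) · log₁₀(9.08/154) = 61.40 · log₁₀(0.05896)
= 61.40 · (-1.2294) = -75.49 mV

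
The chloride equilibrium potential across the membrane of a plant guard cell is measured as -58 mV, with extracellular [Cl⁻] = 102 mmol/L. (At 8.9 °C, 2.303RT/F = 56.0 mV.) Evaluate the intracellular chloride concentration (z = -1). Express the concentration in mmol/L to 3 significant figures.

9.39 mmol/L

Nernst: E = (56.0/-1) · log₁₀([out]/[in]), so log₁₀([out]/[in]) = -58.0 × -1 / 56.0 = 1.0357.
[out]/[in] = 10^(1.0357) = 10.86.
[in] = 102 / 10.86 = 9.395 mmol/L.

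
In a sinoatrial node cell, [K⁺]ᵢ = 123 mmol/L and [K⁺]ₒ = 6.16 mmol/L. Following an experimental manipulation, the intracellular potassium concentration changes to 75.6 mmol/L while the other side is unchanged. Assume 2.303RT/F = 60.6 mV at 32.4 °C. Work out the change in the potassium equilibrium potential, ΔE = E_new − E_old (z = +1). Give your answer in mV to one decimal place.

12.8 mV

E_old = (60.6/1)·log₁₀(6.16/123) = -78.80 mV
E_new = (60.6/1)·log₁₀(6.16/75.6) = -65.99 mV
ΔE = -65.99 − (-78.80) = 12.81 mV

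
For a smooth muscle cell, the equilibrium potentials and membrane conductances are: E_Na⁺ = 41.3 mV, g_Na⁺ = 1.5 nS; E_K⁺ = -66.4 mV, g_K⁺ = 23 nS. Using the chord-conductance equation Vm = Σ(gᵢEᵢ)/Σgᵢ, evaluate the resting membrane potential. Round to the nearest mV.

Σ gᵢEᵢ = 1.5·(41.3) + 23·(-66.4) = -1465.25
Σ gᵢ = 1.5 + 23 = 24.5
Vm = -1465.25 / 24.5 = -59.81 mV

-60 mV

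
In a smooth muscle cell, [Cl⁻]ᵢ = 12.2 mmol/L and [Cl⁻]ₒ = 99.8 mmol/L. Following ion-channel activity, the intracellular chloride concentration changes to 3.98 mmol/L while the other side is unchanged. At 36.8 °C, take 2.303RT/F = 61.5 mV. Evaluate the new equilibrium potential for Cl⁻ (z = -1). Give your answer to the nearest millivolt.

After the shift: [Cl⁻]_out = 99.8, [Cl⁻]_in = 3.98 mmol/L.
E_new = (61.5/-1)·log₁₀(99.8/3.98) = -61.50 · (1.3992) = -86.05 mV

-86 mV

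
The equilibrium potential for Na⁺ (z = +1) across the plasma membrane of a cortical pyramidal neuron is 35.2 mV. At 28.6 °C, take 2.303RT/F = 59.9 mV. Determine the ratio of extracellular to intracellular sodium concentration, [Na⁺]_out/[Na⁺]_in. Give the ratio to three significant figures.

log₁₀([out]/[in]) = E·z/(59.9) = 35.2 × 1 / 59.9 = 0.5876
[out]/[in] = 10^(0.5876) = 3.869

3.87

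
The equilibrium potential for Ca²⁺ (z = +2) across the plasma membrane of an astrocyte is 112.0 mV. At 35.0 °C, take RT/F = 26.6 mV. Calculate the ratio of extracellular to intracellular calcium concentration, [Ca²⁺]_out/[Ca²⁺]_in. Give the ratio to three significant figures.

4540

ln([out]/[in]) = E·z/(26.6) = 112.0 × 2 / 26.6 = 8.4211
[out]/[in] = e^(8.4211) = 4542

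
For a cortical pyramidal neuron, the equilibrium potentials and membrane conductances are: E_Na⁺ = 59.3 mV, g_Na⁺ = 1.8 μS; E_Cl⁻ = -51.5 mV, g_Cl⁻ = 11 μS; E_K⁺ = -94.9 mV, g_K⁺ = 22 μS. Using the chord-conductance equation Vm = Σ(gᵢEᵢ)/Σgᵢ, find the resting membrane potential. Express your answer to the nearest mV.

Σ gᵢEᵢ = 1.8·(59.3) + 11·(-51.5) + 22·(-94.9) = -2547.56
Σ gᵢ = 1.8 + 11 + 22 = 34.8
Vm = -2547.56 / 34.8 = -73.21 mV

-73 mV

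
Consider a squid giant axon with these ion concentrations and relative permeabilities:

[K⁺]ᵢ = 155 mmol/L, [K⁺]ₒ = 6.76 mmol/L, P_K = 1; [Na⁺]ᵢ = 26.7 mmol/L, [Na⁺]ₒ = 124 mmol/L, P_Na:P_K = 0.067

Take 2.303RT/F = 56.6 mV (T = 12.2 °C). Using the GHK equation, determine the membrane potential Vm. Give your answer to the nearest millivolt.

Vm = 56.6 · log₁₀[(Σ P·[cation]ₒ + Σ P·[anion]ᵢ) / (Σ P·[cation]ᵢ + Σ P·[anion]ₒ)]
Numerator = 1×6.76 + 0.067×124 = 15.07
Denominator = 1×155 + 0.067×26.7 = 156.8
Vm = 56.6 · log₁₀(0.096104) = 56.6 × (-1.0173) = -57.58 mV

-58 mV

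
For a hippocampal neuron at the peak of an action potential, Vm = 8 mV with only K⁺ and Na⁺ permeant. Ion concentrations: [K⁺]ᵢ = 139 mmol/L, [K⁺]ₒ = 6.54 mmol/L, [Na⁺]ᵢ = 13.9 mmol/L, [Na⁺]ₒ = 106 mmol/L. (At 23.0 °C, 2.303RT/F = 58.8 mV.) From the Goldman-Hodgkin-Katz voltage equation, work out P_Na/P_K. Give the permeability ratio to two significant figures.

Let α = P_Na/P_K. GHK: Vm = 58.8·log₁₀[(Kₒ + α·Naₒ)/(Kᵢ + α·Naᵢ)].
10^(Vm/58.8) = 10^(8.0/58.8) = 1.3679
So 1.3679·(Kᵢ + α·Naᵢ) = Kₒ + α·Naₒ → α = (1.3679·139.0 − 6.54) / (106.0 − 1.3679·13.9)
α = (190.1 − 6.54) / (106.0 − 19.01) = 183.6/86.99 = 2.111

2.1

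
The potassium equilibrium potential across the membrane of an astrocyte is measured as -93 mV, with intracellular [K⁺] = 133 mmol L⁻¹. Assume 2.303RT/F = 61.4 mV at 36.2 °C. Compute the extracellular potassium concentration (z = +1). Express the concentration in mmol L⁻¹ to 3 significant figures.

Nernst: E = (61.4/1) · log₁₀([out]/[in]), so log₁₀([out]/[in]) = -93.0 × 1 / 61.4 = -1.5147.
[out]/[in] = 10^(-1.5147) = 0.03057.
[out] = 0.03057 × 133 = 4.066 mmol L⁻¹.

4.07 mmol L⁻¹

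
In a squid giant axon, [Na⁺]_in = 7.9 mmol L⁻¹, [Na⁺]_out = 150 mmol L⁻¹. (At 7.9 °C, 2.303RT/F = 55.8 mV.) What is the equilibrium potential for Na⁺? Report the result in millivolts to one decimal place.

E = (55.8/z) · log₁₀([Na⁺]_out/[Na⁺]_in) with z = +1.
= (55.8/1) · log₁₀(150/7.9) = 55.80 · log₁₀(18.99)
= 55.80 · (1.2785) = 71.34 mV

71.3 mV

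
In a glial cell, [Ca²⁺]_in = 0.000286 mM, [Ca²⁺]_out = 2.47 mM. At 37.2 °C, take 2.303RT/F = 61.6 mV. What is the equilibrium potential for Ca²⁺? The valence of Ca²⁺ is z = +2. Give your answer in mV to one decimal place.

121.2 mV

E = (61.6/z) · log₁₀([Ca²⁺]_out/[Ca²⁺]_in) with z = +2.
= (61.6/2) · log₁₀(2.47/0.000286) = 30.80 · log₁₀(8636)
= 30.80 · (3.9363) = 121.24 mV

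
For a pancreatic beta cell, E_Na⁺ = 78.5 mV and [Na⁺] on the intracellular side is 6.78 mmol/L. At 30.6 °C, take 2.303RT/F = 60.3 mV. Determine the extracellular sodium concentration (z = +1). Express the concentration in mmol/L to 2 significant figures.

Nernst: E = (60.3/1) · log₁₀([out]/[in]), so log₁₀([out]/[in]) = 78.5 × 1 / 60.3 = 1.3018.
[out]/[in] = 10^(1.3018) = 20.04.
[out] = 20.04 × 6.78 = 135.8 mmol/L.

140 mmol/L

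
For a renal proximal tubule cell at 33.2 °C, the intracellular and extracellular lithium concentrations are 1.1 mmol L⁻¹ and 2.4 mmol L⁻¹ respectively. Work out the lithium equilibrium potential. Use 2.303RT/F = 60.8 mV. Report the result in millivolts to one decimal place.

E = (60.8/z) · log₁₀([Li⁺]_out/[Li⁺]_in) with z = +1.
= (60.8/1) · log₁₀(2.4/1.1) = 60.80 · log₁₀(2.182)
= 60.80 · (0.3388) = 20.60 mV

20.6 mV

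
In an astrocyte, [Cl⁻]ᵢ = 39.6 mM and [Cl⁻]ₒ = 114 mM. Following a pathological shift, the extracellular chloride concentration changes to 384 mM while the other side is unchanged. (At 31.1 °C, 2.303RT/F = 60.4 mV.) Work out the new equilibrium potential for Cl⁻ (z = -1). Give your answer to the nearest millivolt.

-60 mV

After the shift: [Cl⁻]_out = 384, [Cl⁻]_in = 39.6 mM.
E_new = (60.4/-1)·log₁₀(384/39.6) = -60.40 · (0.9866) = -59.59 mV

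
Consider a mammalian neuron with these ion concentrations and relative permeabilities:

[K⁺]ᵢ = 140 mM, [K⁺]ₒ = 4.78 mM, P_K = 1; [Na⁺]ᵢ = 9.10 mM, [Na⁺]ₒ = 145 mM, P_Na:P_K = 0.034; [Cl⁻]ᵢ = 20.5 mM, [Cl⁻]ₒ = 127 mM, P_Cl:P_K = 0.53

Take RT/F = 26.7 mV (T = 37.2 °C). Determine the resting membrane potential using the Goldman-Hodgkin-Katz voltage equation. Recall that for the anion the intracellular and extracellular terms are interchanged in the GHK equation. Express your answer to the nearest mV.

Vm = 26.7 · ln[(Σ P·[cation]ₒ + Σ P·[anion]ᵢ) / (Σ P·[cation]ᵢ + Σ P·[anion]ₒ)]
Numerator = 1×4.78 + 0.034×145 + 0.53×20.5 = 20.58
Denominator = 1×140 + 0.034×9.10 + 0.53×127 = 207.6
Vm = 26.7 · ln(0.0991) = 26.7 × (-2.3116) = -61.72 mV

-62 mV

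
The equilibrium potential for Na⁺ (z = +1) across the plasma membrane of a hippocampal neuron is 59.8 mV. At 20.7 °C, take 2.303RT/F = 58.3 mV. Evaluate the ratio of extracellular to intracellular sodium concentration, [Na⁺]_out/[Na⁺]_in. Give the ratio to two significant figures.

11

log₁₀([out]/[in]) = E·z/(58.3) = 59.8 × 1 / 58.3 = 1.0257
[out]/[in] = 10^(1.0257) = 10.61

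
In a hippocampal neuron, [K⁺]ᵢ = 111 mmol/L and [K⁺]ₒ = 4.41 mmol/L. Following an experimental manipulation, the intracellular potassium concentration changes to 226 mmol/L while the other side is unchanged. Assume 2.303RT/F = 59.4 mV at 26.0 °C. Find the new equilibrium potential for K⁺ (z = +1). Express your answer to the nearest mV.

-102 mV

After the shift: [K⁺]_out = 4.41, [K⁺]_in = 226 mmol/L.
E_new = (59.4/1)·log₁₀(4.41/226) = 59.40 · (-1.7097) = -101.55 mV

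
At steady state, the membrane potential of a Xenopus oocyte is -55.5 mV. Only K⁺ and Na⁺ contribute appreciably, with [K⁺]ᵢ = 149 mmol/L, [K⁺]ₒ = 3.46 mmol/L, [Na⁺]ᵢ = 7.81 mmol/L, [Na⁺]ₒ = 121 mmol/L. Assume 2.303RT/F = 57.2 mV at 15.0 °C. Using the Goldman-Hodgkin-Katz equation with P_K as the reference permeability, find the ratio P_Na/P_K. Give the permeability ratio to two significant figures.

Let α = P_Na/P_K. GHK: Vm = 57.2·log₁₀[(Kₒ + α·Naₒ)/(Kᵢ + α·Naᵢ)].
10^(Vm/57.2) = 10^(-55.5/57.2) = 0.10708
So 0.10708·(Kᵢ + α·Naᵢ) = Kₒ + α·Naₒ → α = (0.10708·149.0 − 3.46) / (121.0 − 0.10708·7.81)
α = (15.96 − 3.46) / (121.0 − 0.8363) = 12.5/120.2 = 0.104

0.10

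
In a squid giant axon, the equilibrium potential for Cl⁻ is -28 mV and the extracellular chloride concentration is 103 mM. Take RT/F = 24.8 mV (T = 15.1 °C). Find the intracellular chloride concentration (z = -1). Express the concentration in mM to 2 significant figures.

Nernst: E = (24.8/-1) · ln([out]/[in]), so ln([out]/[in]) = -28.0 × -1 / 24.8 = 1.1290.
[out]/[in] = e^(1.1290) = 3.093.
[in] = 103 / 3.093 = 33.3 mM.

33 mM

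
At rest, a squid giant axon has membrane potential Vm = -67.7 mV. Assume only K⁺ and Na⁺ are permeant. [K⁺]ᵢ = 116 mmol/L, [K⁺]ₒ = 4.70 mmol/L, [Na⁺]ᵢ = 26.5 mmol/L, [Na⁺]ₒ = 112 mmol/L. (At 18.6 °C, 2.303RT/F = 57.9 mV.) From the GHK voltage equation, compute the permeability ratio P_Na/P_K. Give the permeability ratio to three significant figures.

0.0286

Let α = P_Na/P_K. GHK: Vm = 57.9·log₁₀[(Kₒ + α·Naₒ)/(Kᵢ + α·Naᵢ)].
10^(Vm/57.9) = 10^(-67.7/57.9) = 0.067724
So 0.067724·(Kᵢ + α·Naᵢ) = Kₒ + α·Naₒ → α = (0.067724·116.0 − 4.7) / (112.0 − 0.067724·26.5)
α = (7.856 − 4.7) / (112.0 − 1.795) = 3.156/110.2 = 0.02864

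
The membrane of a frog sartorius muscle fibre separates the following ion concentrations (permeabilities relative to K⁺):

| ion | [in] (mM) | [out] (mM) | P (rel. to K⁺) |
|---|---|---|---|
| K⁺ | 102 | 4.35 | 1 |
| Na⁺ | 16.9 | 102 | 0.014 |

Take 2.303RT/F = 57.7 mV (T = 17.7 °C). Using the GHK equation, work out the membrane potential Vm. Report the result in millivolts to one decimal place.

-72.0 mV

Vm = 57.7 · log₁₀[(Σ P·[cation]ₒ + Σ P·[anion]ᵢ) / (Σ P·[cation]ᵢ + Σ P·[anion]ₒ)]
Numerator = 1×4.35 + 0.014×102 = 5.778
Denominator = 1×102 + 0.014×16.9 = 102.2
Vm = 57.7 · log₁₀(0.056516) = 57.7 × (-1.2478) = -72.00 mV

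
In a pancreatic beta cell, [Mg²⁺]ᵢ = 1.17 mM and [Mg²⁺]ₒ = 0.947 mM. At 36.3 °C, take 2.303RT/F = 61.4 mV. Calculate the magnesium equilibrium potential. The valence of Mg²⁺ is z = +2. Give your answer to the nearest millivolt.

E = (61.4/z) · log₁₀([Mg²⁺]_out/[Mg²⁺]_in) with z = +2.
= (61.4/2) · log₁₀(0.947/1.17) = 30.70 · log₁₀(0.8094)
= 30.70 · (-0.0918) = -2.82 mV

-3 mV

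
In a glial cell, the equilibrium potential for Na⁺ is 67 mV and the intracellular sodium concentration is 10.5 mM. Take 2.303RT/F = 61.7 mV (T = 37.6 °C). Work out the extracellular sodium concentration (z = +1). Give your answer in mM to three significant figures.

128 mM

Nernst: E = (61.7/1) · log₁₀([out]/[in]), so log₁₀([out]/[in]) = 67.0 × 1 / 61.7 = 1.0859.
[out]/[in] = 10^(1.0859) = 12.19.
[out] = 12.19 × 10.5 = 128 mM.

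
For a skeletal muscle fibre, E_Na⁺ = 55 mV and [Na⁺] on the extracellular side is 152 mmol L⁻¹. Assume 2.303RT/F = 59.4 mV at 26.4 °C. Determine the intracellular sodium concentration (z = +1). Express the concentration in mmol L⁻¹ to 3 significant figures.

18.0 mmol L⁻¹

Nernst: E = (59.4/1) · log₁₀([out]/[in]), so log₁₀([out]/[in]) = 55.0 × 1 / 59.4 = 0.9259.
[out]/[in] = 10^(0.9259) = 8.432.
[in] = 152 / 8.432 = 18.03 mmol L⁻¹.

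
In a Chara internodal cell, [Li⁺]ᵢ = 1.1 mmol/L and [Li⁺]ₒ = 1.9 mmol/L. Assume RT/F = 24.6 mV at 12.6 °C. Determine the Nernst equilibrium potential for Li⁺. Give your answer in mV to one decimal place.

13.4 mV

E = (24.6/z) · ln([Li⁺]_out/[Li⁺]_in) with z = +1.
= (24.6/1) · ln(1.9/1.1) = 24.60 · ln(1.727)
= 24.60 · (0.5465) = 13.44 mV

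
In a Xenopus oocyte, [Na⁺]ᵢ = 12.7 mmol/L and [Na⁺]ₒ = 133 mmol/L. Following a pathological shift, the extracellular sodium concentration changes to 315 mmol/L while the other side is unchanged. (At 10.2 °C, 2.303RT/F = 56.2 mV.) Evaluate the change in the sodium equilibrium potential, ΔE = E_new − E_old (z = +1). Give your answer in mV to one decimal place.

E_old = (56.2/1)·log₁₀(133/12.7) = 57.33 mV
E_new = (56.2/1)·log₁₀(315/12.7) = 78.37 mV
ΔE = 78.37 − (57.33) = 21.04 mV

21.0 mV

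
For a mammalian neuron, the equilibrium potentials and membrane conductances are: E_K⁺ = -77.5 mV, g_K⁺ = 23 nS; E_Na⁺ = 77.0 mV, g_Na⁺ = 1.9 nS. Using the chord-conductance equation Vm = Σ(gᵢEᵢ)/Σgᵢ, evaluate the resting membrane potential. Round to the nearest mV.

-66 mV

Σ gᵢEᵢ = 23·(-77.5) + 1.9·(77.0) = -1636.20
Σ gᵢ = 23 + 1.9 = 24.9
Vm = -1636.20 / 24.9 = -65.71 mV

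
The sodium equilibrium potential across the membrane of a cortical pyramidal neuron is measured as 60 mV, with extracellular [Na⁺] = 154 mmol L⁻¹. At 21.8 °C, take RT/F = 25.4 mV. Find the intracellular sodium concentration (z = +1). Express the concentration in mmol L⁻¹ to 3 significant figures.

Nernst: E = (25.4/1) · ln([out]/[in]), so ln([out]/[in]) = 60.0 × 1 / 25.4 = 2.3622.
[out]/[in] = e^(2.3622) = 10.61.
[in] = 154 / 10.61 = 14.51 mmol L⁻¹.

14.5 mmol L⁻¹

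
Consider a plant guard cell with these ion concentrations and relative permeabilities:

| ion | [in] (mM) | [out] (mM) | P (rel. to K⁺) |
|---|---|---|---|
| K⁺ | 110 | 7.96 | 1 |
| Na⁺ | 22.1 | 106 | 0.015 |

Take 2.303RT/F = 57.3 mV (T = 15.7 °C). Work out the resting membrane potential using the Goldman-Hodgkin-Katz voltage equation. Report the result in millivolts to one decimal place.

-60.9 mV

Vm = 57.3 · log₁₀[(Σ P·[cation]ₒ + Σ P·[anion]ᵢ) / (Σ P·[cation]ᵢ + Σ P·[anion]ₒ)]
Numerator = 1×7.96 + 0.015×106 = 9.55
Denominator = 1×110 + 0.015×22.1 = 110.3
Vm = 57.3 · log₁₀(0.086557) = 57.3 × (-1.0627) = -60.89 mV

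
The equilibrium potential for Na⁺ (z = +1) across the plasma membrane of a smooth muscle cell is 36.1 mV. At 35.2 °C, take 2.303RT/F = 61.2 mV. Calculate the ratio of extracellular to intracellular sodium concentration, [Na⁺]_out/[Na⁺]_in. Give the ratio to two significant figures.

log₁₀([out]/[in]) = E·z/(61.2) = 36.1 × 1 / 61.2 = 0.5899
[out]/[in] = 10^(0.5899) = 3.889

3.9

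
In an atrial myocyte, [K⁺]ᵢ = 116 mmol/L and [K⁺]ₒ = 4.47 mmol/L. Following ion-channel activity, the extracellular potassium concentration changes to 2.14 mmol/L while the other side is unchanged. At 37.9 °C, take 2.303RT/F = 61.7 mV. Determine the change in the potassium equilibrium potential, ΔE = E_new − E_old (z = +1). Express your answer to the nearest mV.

-20 mV

E_old = (61.7/1)·log₁₀(4.47/116) = -87.25 mV
E_new = (61.7/1)·log₁₀(2.14/116) = -106.99 mV
ΔE = -106.99 − (-87.25) = -19.74 mV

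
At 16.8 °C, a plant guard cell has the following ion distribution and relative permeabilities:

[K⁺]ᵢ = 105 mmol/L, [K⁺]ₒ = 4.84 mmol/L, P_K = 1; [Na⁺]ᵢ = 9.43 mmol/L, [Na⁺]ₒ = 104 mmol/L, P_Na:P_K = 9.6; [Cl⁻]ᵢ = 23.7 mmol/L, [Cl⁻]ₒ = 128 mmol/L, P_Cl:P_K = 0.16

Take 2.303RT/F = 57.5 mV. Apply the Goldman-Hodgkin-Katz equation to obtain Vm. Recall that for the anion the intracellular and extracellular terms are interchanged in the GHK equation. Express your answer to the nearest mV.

38 mV

Vm = 57.5 · log₁₀[(Σ P·[cation]ₒ + Σ P·[anion]ᵢ) / (Σ P·[cation]ᵢ + Σ P·[anion]ₒ)]
Numerator = 1×4.84 + 9.6×104 + 0.16×23.7 = 1007
Denominator = 1×105 + 9.6×9.43 + 0.16×128 = 216
Vm = 57.5 · log₁₀(4.662) = 57.5 × (0.6686) = 38.44 mV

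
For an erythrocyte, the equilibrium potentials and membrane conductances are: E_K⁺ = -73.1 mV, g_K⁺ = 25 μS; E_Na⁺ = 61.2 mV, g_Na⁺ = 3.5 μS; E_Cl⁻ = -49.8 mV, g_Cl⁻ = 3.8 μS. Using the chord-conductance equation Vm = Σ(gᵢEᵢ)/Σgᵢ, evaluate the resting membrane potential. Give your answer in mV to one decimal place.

Σ gᵢEᵢ = 25·(-73.1) + 3.5·(61.2) + 3.8·(-49.8) = -1802.54
Σ gᵢ = 25 + 3.5 + 3.8 = 32.3
Vm = -1802.54 / 32.3 = -55.81 mV

-55.8 mV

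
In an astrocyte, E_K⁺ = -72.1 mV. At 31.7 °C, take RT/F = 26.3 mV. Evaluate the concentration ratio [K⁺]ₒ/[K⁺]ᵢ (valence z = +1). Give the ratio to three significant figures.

ln([out]/[in]) = E·z/(26.3) = -72.1 × 1 / 26.3 = -2.7414
[out]/[in] = e^(-2.7414) = 0.06448

0.0645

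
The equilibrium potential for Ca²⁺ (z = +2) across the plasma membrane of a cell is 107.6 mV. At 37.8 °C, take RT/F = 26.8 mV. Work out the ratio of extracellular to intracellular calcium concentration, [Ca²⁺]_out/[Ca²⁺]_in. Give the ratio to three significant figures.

ln([out]/[in]) = E·z/(26.8) = 107.6 × 2 / 26.8 = 8.0299
[out]/[in] = e^(8.0299) = 3071

3070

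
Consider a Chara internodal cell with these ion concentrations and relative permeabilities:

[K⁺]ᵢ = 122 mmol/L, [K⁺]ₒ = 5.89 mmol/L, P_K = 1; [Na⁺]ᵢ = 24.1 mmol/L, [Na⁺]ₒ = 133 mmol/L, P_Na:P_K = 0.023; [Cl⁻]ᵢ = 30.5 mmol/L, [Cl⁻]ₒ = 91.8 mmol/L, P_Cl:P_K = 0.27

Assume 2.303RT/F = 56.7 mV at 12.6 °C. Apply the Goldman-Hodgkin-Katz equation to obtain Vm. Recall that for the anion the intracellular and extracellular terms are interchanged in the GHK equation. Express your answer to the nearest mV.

-53 mV

Vm = 56.7 · log₁₀[(Σ P·[cation]ₒ + Σ P·[anion]ᵢ) / (Σ P·[cation]ᵢ + Σ P·[anion]ₒ)]
Numerator = 1×5.89 + 0.023×133 + 0.27×30.5 = 17.18
Denominator = 1×122 + 0.023×24.1 + 0.27×91.8 = 147.3
Vm = 56.7 · log₁₀(0.11663) = 56.7 × (-0.9332) = -52.91 mV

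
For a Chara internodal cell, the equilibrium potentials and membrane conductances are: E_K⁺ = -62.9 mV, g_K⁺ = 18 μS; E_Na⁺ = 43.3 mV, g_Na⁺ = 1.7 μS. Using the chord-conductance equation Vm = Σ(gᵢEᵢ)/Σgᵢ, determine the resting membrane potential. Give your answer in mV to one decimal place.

Σ gᵢEᵢ = 18·(-62.9) + 1.7·(43.3) = -1058.59
Σ gᵢ = 18 + 1.7 = 19.7
Vm = -1058.59 / 19.7 = -53.74 mV

-53.7 mV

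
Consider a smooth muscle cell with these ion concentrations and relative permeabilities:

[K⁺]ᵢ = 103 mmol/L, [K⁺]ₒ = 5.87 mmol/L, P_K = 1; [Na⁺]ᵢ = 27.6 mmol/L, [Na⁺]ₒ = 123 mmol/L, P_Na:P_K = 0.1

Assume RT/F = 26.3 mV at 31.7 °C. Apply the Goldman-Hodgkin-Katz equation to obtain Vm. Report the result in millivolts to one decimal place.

Vm = 26.3 · ln[(Σ P·[cation]ₒ + Σ P·[anion]ᵢ) / (Σ P·[cation]ᵢ + Σ P·[anion]ₒ)]
Numerator = 1×5.87 + 0.1×123 = 18.17
Denominator = 1×103 + 0.1×27.6 = 105.8
Vm = 26.3 · ln(0.1718) = 26.3 × (-1.7614) = -46.32 mV

-46.3 mV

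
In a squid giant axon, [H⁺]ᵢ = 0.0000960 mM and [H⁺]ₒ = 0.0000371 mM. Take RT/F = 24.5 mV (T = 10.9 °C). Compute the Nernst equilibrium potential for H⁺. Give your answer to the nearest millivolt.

-23 mV

E = (24.5/z) · ln([H⁺]_out/[H⁺]_in) with z = +1.
= (24.5/1) · ln(0.0000371/0.0000960) = 24.50 · ln(0.3865)
= 24.50 · (-0.9507) = -23.29 mV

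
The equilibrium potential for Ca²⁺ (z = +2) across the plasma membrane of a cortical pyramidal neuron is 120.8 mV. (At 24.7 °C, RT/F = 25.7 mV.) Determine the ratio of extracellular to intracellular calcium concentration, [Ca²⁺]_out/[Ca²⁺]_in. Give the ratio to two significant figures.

ln([out]/[in]) = E·z/(25.7) = 120.8 × 2 / 25.7 = 9.4008
[out]/[in] = e^(9.4008) = 1.21e+04

12000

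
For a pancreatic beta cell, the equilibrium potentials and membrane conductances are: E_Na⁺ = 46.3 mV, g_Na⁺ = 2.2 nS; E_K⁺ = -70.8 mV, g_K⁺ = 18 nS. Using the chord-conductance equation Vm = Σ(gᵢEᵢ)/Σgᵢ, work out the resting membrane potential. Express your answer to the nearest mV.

-58 mV

Σ gᵢEᵢ = 2.2·(46.3) + 18·(-70.8) = -1172.54
Σ gᵢ = 2.2 + 18 = 20.2
Vm = -1172.54 / 20.2 = -58.05 mV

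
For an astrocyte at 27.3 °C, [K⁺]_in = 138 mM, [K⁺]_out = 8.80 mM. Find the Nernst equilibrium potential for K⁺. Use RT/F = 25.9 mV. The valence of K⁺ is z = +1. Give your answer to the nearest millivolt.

-71 mV

E = (25.9/z) · ln([K⁺]_out/[K⁺]_in) with z = +1.
= (25.9/1) · ln(8.80/138) = 25.90 · ln(0.06377)
= 25.90 · (-2.7525) = -71.29 mV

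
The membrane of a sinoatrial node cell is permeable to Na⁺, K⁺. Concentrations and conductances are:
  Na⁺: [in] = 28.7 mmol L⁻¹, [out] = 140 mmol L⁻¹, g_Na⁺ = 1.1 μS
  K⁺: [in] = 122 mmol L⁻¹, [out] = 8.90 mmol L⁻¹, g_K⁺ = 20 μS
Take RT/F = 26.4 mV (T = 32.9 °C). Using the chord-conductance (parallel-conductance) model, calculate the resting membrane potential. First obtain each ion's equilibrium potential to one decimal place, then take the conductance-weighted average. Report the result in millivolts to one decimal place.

E_Na⁺ = (26.4/1)·ln(140/28.7) = 41.8 mV
E_K⁺ = (26.4/1)·ln(8.90/122) = -69.1 mV
Vm = (Σ gᵢEᵢ)/(Σ gᵢ) = (1.1·41.8 + 20·-69.1) / (1.1 + 20)
= -1336.02 / 21.1 = -63.32 mV

-63.3 mV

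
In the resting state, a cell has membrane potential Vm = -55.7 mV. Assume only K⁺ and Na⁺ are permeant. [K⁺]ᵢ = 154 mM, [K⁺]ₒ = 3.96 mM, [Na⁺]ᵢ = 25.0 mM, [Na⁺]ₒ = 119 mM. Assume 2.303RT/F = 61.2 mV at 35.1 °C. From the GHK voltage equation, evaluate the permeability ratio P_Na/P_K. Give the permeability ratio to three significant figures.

0.129

Let α = P_Na/P_K. GHK: Vm = 61.2·log₁₀[(Kₒ + α·Naₒ)/(Kᵢ + α·Naᵢ)].
10^(Vm/61.2) = 10^(-55.7/61.2) = 0.12299
So 0.12299·(Kᵢ + α·Naᵢ) = Kₒ + α·Naₒ → α = (0.12299·154.0 − 3.96) / (119.0 − 0.12299·25.0)
α = (18.94 − 3.96) / (119.0 − 3.075) = 14.98/115.9 = 0.1292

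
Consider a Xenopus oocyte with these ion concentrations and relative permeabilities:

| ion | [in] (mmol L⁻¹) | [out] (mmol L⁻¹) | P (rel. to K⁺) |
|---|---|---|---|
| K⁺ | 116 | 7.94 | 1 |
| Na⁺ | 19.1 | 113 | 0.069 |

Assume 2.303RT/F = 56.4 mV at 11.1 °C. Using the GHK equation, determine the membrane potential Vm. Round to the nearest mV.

-49 mV

Vm = 56.4 · log₁₀[(Σ P·[cation]ₒ + Σ P·[anion]ᵢ) / (Σ P·[cation]ᵢ + Σ P·[anion]ₒ)]
Numerator = 1×7.94 + 0.069×113 = 15.74
Denominator = 1×116 + 0.069×19.1 = 117.3
Vm = 56.4 · log₁₀(0.13414) = 56.4 × (-0.8724) = -49.21 mV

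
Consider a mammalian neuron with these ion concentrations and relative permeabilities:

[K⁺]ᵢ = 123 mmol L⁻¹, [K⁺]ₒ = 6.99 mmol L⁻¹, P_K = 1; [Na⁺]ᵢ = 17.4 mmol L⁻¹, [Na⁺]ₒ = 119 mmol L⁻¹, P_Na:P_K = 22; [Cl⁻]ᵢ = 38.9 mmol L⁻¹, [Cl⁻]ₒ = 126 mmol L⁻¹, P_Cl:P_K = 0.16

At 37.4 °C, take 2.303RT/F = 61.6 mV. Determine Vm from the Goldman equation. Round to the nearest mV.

43 mV

Vm = 61.6 · log₁₀[(Σ P·[cation]ₒ + Σ P·[anion]ᵢ) / (Σ P·[cation]ᵢ + Σ P·[anion]ₒ)]
Numerator = 1×6.99 + 22×119 + 0.16×38.9 = 2631
Denominator = 1×123 + 22×17.4 + 0.16×126 = 526
Vm = 61.6 · log₁₀(5.0027) = 61.6 × (0.6992) = 43.07 mV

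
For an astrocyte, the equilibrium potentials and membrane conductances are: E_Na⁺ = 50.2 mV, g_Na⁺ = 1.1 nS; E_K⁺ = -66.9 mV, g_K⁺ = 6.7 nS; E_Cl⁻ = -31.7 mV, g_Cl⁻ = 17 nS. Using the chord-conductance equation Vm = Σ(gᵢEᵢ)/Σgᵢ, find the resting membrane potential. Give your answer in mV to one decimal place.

Σ gᵢEᵢ = 1.1·(50.2) + 6.7·(-66.9) + 17·(-31.7) = -931.91
Σ gᵢ = 1.1 + 6.7 + 17 = 24.8
Vm = -931.91 / 24.8 = -37.58 mV

-37.6 mV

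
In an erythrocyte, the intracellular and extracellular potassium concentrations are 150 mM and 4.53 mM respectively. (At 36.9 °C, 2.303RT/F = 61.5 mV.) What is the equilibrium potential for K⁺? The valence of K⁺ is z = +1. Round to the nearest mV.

-93 mV

E = (61.5/z) · log₁₀([K⁺]_out/[K⁺]_in) with z = +1.
= (61.5/1) · log₁₀(4.53/150) = 61.50 · log₁₀(0.0302)
= 61.50 · (-1.5200) = -93.48 mV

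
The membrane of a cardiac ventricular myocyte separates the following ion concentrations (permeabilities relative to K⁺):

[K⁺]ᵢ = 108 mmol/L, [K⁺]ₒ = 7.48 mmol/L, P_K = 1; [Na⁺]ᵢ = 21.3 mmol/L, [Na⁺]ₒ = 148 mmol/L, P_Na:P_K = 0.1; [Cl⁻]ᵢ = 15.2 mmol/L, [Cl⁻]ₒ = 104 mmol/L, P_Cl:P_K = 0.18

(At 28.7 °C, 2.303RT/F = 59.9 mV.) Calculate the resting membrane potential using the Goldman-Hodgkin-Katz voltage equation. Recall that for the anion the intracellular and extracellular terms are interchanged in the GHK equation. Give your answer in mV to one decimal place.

-42.6 mV

Vm = 59.9 · log₁₀[(Σ P·[cation]ₒ + Σ P·[anion]ᵢ) / (Σ P·[cation]ᵢ + Σ P·[anion]ₒ)]
Numerator = 1×7.48 + 0.1×148 + 0.18×15.2 = 25.02
Denominator = 1×108 + 0.1×21.3 + 0.18×104 = 128.8
Vm = 59.9 · log₁₀(0.19415) = 59.9 × (-0.7119) = -42.64 mV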